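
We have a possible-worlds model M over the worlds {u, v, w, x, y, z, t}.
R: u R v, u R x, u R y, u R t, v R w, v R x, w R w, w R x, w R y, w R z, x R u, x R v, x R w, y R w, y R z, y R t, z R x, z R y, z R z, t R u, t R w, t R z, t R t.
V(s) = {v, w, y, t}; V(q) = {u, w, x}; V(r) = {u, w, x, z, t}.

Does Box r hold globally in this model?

No

Let φ = Box r. Evaluate φ at each world:
  u (successors {v, x, y, t}): φ is false.
  v (successors {w, x}): φ is true.
  w (successors {w, x, y, z}): φ is false.
  x (successors {u, v, w}): φ is false.
  y (successors {w, z, t}): φ is true.
  z (successors {x, y, z}): φ is false.
  t (successors {u, w, z, t}): φ is true.
Detail at u (counterexample):
  At u: Box r requires r at every successor {v, x, y, t}.
    r fails at v, so Box r is false at u.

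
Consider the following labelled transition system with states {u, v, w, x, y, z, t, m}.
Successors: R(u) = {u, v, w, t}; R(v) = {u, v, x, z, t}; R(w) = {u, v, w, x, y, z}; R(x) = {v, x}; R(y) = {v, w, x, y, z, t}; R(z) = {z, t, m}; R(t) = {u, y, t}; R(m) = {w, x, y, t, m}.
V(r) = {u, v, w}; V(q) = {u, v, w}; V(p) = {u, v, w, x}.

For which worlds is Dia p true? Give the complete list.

u, v, w, x, y, t, m

Let φ = Dia p. Evaluate φ at each world:
  u (successors {u, v, w, t}): φ is true.
  v (successors {u, v, x, z, t}): φ is true.
  w (successors {u, v, w, x, y, z}): φ is true.
  x (successors {v, x}): φ is true.
  y (successors {v, w, x, y, z, t}): φ is true.
  z (successors {z, t, m}): φ is false.
  t (successors {u, y, t}): φ is true.
  m (successors {w, x, y, t, m}): φ is true.
For instance, at y:
  At y: Dia p requires p at some successor in {v, w, x, y, z, t}.
    p holds at v, so Dia p is true at y.
Satisfying worlds: {u, v, w, x, y, t, m}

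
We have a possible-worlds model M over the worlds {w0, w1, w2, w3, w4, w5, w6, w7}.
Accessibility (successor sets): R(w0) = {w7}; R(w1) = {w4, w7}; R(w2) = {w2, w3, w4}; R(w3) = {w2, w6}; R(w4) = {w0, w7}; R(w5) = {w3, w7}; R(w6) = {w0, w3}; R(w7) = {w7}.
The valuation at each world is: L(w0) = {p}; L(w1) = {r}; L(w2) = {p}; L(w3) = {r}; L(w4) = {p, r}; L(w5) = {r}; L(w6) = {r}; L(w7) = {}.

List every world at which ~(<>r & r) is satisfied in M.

w0, w2, w4, w7

Let φ = ~(<>r & r). Evaluate φ at each world:
  w0 (successors {w7}): φ is true.
  w1 (successors {w4, w7}): φ is false.
  w2 (successors {w2, w3, w4}): φ is true.
  w3 (successors {w2, w6}): φ is false.
  w4 (successors {w0, w7}): φ is true.
  w5 (successors {w3, w7}): φ is false.
  w6 (successors {w0, w3}): φ is false.
  w7 (successors {w7}): φ is true.
For instance, at w4:
  At w4: <>r & r is false, so ~(<>r & r) is true.
    At w4: <>r is false, r is true, so <>r & r is false.
      At w4: <>r requires r at some successor in {w0, w7}.
        At w0: r is false.
        At w7: r is false.
      So <>r is false at w4.
Satisfying worlds: {w0, w2, w4, w7}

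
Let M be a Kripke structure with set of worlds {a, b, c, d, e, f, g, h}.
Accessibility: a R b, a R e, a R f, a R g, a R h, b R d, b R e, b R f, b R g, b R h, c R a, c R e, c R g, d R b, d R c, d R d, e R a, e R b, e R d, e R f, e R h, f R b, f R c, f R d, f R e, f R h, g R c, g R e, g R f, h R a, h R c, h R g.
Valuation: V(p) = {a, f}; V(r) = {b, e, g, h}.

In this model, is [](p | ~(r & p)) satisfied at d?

Yes

At d: [](p | ~(r & p)) requires p | ~(r & p) at every successor {b, c, d}.
  At b: p | ~(r & p) is true.
  At c: p | ~(r & p) is true.
  At d: p | ~(r & p) is true.
So [](p | ~(r & p)) is true at d.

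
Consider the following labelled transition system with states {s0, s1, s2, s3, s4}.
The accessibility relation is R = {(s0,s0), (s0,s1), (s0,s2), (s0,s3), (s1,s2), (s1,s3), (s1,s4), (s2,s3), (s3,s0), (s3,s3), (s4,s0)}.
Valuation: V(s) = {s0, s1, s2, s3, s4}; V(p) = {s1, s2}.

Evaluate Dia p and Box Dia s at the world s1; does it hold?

At s1: Dia p is true, Box Dia s is true, so Dia p and Box Dia s is true.
  At s1: Dia p requires p at some successor in {s2, s3, s4}.
    p holds at s2, so Dia p is true at s1.
  At s1: Box Dia s requires Dia s at every successor {s2, s3, s4}.
      At s2: Dia s requires s at some successor in {s3}.
        s holds at s3, so Dia s is true at s2.
      At s3: Dia s requires s at some successor in {s0, s3}.
        s holds at s0, so Dia s is true at s3.
      At s4: Dia s requires s at some successor in {s0}.
        s holds at s0, so Dia s is true at s4.
  So Box Dia s is true at s1.

Yes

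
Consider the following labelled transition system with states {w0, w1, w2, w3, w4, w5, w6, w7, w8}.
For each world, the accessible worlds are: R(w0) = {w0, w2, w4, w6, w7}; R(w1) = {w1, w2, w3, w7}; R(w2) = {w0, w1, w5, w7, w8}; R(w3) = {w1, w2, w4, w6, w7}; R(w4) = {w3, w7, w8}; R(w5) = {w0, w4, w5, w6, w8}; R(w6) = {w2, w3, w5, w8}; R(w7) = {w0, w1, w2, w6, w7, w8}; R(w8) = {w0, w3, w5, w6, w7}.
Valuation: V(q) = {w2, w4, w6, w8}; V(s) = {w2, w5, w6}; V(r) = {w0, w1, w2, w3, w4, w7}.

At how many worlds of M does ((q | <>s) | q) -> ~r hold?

3

Recall that <>ψ holds at a world iff ψ holds at some accessible world.
Let φ = ((q | <>s) | q) -> ~r. Evaluate φ at each world:
  w0 (successors {w0, w2, w4, w6, w7}): φ is false.
  w1 (successors {w1, w2, w3, w7}): φ is false.
  w2 (successors {w0, w1, w5, w7, w8}): φ is false.
  w3 (successors {w1, w2, w4, w6, w7}): φ is false.
  w4 (successors {w3, w7, w8}): φ is false.
  w5 (successors {w0, w4, w5, w6, w8}): φ is true.
  w6 (successors {w2, w3, w5, w8}): φ is true.
  w7 (successors {w0, w1, w2, w6, w7, w8}): φ is false.
  w8 (successors {w0, w3, w5, w6, w7}): φ is true.
For instance, at w6:
  At w6: (q | <>s) | q is true, ~r is true, so ((q | <>s) | q) -> ~r is true.
    At w6: q | <>s is true, q is true, so (q | <>s) | q is true.
      At w6: q is true, <>s is true, so q | <>s is true.
Satisfying worlds: {w5, w6, w8}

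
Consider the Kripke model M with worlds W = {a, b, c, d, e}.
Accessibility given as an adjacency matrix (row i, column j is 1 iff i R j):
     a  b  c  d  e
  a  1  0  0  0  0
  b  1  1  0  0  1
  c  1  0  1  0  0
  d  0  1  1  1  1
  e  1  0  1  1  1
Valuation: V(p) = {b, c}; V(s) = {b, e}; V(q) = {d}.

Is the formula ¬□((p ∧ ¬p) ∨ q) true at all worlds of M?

Let φ = ¬□((p ∧ ¬p) ∨ q). Evaluate φ at each world:
  a (successors {a}): φ is true.
  b (successors {a, b, e}): φ is true.
  c (successors {a, c}): φ is true.
  d (successors {b, c, d, e}): φ is true.
  e (successors {a, c, d, e}): φ is true.
For instance, at c:
  At c: □((p ∧ ¬p) ∨ q) is false, so ¬□((p ∧ ¬p) ∨ q) is true.
    At c: □((p ∧ ¬p) ∨ q) requires (p ∧ ¬p) ∨ q at every successor {a, c}.
      (p ∧ ¬p) ∨ q fails at a, so □((p ∧ ¬p) ∨ q) is false at c.

Yes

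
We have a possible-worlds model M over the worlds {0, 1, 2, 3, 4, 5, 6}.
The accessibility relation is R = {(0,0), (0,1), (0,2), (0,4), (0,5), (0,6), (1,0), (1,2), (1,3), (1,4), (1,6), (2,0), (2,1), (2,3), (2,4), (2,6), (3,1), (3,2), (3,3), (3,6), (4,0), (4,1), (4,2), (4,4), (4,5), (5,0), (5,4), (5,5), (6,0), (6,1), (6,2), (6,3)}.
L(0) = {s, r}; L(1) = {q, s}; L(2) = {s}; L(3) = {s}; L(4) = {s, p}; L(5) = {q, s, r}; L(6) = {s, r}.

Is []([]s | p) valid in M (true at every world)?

Recall that []ψ holds at a world iff ψ holds at every accessible world, and <>ψ holds iff ψ holds at some accessible world.
Let φ = []([]s | p). Evaluate φ at each world:
  0 (successors {0, 1, 2, 4, 5, 6}): φ is true.
  1 (successors {0, 2, 3, 4, 6}): φ is true.
  2 (successors {0, 1, 3, 4, 6}): φ is true.
  3 (successors {1, 2, 3, 6}): φ is true.
  4 (successors {0, 1, 2, 4, 5}): φ is true.
  5 (successors {0, 4, 5}): φ is true.
  6 (successors {0, 1, 2, 3}): φ is true.
For instance, at 0:
  At 0: []([]s | p) requires []s | p at every successor {0, 1, 2, 4, 5, 6}.
    At 0: []s | p is true.
    At 1: []s | p is true.
    At 2: []s | p is true.
    At 4: []s | p is true.
    At 5: []s | p is true.
    At 6: []s | p is true.
  So []([]s | p) is true at 0.

Yes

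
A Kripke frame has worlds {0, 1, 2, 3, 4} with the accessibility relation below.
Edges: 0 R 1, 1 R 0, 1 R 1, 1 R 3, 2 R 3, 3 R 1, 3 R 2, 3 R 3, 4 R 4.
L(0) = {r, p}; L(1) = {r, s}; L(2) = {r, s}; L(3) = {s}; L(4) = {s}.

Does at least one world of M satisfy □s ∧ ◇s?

Yes

Recall that □ψ holds at a world iff ψ holds at every accessible world, and ◇ψ holds iff ψ holds at some accessible world.
Let φ = □s ∧ ◇s. Evaluate φ at each world:
  0 (successors {1}): φ is true.
  1 (successors {0, 1, 3}): φ is false.
  2 (successors {3}): φ is true.
  3 (successors {1, 2, 3}): φ is true.
  4 (successors {4}): φ is true.
Detail at 0 (witness):
  At 0: □s is true, ◇s is true, so □s ∧ ◇s is true.
    At 0: □s requires s at every successor {1}.
      At 1: s is true.
    So □s is true at 0.
    At 0: ◇s requires s at some successor in {1}.
      s holds at 1, so ◇s is true at 0.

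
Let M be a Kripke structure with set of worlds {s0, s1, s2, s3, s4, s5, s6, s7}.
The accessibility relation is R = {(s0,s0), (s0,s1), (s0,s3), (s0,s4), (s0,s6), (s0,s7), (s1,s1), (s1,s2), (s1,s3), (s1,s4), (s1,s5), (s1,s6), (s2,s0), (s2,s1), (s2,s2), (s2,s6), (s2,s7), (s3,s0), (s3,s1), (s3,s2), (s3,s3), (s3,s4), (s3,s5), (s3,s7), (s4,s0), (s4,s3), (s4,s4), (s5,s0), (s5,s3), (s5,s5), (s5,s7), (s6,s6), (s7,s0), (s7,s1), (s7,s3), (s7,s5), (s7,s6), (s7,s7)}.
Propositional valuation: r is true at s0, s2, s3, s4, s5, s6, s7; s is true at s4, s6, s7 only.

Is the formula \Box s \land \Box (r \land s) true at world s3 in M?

At s3: \Box s is false, \Box (r \land s) is false, so \Box s \land \Box (r \land s) is false.
  At s3: \Box s requires s at every successor {s0, s1, s2, s3, s4, s5, s7}.
    s fails at s0, so \Box s is false at s3.
  At s3: \Box (r \land s) requires r \land s at every successor {s0, s1, s2, s3, s4, s5, s7}.
    r \land s fails at s0, so \Box (r \land s) is false at s3.

No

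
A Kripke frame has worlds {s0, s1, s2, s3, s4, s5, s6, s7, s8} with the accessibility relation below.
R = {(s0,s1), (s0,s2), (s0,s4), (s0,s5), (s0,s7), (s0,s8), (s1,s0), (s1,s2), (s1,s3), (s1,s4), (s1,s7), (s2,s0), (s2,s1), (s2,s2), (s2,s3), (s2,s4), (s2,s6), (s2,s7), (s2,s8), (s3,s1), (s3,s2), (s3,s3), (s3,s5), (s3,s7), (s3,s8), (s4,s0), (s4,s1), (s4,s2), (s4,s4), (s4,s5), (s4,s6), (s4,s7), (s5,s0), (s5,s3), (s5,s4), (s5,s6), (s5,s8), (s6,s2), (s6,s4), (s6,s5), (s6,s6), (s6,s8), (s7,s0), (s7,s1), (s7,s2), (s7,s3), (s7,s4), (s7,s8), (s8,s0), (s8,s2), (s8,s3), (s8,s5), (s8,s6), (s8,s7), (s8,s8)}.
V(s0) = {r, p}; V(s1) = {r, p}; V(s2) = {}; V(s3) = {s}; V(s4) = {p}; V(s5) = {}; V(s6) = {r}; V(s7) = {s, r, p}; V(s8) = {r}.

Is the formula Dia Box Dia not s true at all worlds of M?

Yes

Let φ = Dia Box Dia not s. Evaluate φ at each world:
  s0 (successors {s1, s2, s4, s5, s7, s8}): φ is true.
  s1 (successors {s0, s2, s3, s4, s7}): φ is true.
  s2 (successors {s0, s1, s2, s3, s4, s6, s7, s8}): φ is true.
  s3 (successors {s1, s2, s3, s5, s7, s8}): φ is true.
  s4 (successors {s0, s1, s2, s4, s5, s6, s7}): φ is true.
  s5 (successors {s0, s3, s4, s6, s8}): φ is true.
  s6 (successors {s2, s4, s5, s6, s8}): φ is true.
  s7 (successors {s0, s1, s2, s3, s4, s8}): φ is true.
  s8 (successors {s0, s2, s3, s5, s6, s7, s8}): φ is true.
For instance, at s8:
  At s8: Dia Box Dia not s requires Box Dia not s at some successor in {s0, s2, s3, s5, s6, s7, s8}.
    Box Dia not s holds at s0, so Dia Box Dia not s is true at s8.
      At s0: Box Dia not s requires Dia not s at every successor {s1, s2, s4, s5, s7, s8}.
        At s1: Dia not s is true.
        At s2: Dia not s is true.
        At s4: Dia not s is true.
        At s5: Dia not s is true.
        At s7: Dia not s is true.
        At s8: Dia not s is true.
      So Box Dia not s is true at s0.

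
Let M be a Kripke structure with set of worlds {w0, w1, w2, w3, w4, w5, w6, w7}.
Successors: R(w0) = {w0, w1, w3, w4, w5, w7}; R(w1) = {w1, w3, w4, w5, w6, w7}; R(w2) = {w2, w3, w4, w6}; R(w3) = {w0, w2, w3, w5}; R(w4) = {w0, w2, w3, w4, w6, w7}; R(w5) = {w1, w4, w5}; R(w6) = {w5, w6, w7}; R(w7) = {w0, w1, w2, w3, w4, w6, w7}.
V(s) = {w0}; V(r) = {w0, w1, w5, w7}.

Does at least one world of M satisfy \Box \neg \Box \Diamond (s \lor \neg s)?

Recall that \Box ψ holds at a world iff ψ holds at every accessible world, and \Diamond ψ holds iff ψ holds at some accessible world.
Let φ = \Box \neg \Box \Diamond (s \lor \neg s). Evaluate φ at each world:
  w0 (successors {w0, w1, w3, w4, w5, w7}): φ is false.
  w1 (successors {w1, w3, w4, w5, w6, w7}): φ is false.
  w2 (successors {w2, w3, w4, w6}): φ is false.
  w3 (successors {w0, w2, w3, w5}): φ is false.
  w4 (successors {w0, w2, w3, w4, w6, w7}): φ is false.
  w5 (successors {w1, w4, w5}): φ is false.
  w6 (successors {w5, w6, w7}): φ is false.
  w7 (successors {w0, w1, w2, w3, w4, w6, w7}): φ is false.
For instance, at w4:
  At w4: \Box \neg \Box \Diamond (s \lor \neg s) requires \neg \Box \Diamond (s \lor \neg s) at every successor {w0, w2, w3, w4, w6, w7}.
    \neg \Box \Diamond (s \lor \neg s) fails at w0, so \Box \neg \Box \Diamond (s \lor \neg s) is false at w4.
      At w0: \Box \Diamond (s \lor \neg s) is true, so \neg \Box \Diamond (s \lor \neg s) is false.

No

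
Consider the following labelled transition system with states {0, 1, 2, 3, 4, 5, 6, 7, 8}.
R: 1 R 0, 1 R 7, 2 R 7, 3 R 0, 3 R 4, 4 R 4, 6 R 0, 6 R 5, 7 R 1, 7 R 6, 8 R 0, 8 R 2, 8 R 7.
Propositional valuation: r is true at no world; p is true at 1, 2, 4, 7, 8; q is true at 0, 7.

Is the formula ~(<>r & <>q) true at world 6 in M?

Yes

Recall that <>ψ holds at a world iff ψ holds at some accessible world.
At 6: <>r & <>q is false, so ~(<>r & <>q) is true.
  At 6: <>r is false, <>q is true, so <>r & <>q is false.
    At 6: <>r requires r at some successor in {0, 5}.
      At 0: r is false.
      At 5: r is false.
    So <>r is false at 6.
    At 6: <>q requires q at some successor in {0, 5}.
      q holds at 0, so <>q is true at 6.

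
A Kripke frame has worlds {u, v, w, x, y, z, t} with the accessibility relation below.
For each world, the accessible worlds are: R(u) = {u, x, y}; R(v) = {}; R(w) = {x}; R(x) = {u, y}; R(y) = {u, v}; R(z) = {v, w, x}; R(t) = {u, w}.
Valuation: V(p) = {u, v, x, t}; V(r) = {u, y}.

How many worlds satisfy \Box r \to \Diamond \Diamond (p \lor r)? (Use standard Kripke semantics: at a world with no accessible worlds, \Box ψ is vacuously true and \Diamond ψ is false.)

6

Recall that \Box ψ holds at a world iff ψ holds at every accessible world, and \Diamond ψ holds iff ψ holds at some accessible world.
Let φ = \Box r \to \Diamond \Diamond (p \lor r). Evaluate φ at each world:
  u (successors {u, x, y}): φ is true.
  v (successors ∅): φ is false.
  w (successors {x}): φ is true.
  x (successors {u, y}): φ is true.
  y (successors {u, v}): φ is true.
  z (successors {v, w, x}): φ is true.
  t (successors {u, w}): φ is true.
For instance, at y:
  At y: \Box r is false, \Diamond \Diamond (p \lor r) is true, so \Box r \to \Diamond \Diamond (p \lor r) is true.
    At y: \Box r requires r at every successor {u, v}.
      r fails at v, so \Box r is false at y.
    At y: \Diamond \Diamond (p \lor r) requires \Diamond (p \lor r) at some successor in {u, v}.
      \Diamond (p \lor r) holds at u, so \Diamond \Diamond (p \lor r) is true at y.
Satisfying worlds: {u, w, x, y, z, t}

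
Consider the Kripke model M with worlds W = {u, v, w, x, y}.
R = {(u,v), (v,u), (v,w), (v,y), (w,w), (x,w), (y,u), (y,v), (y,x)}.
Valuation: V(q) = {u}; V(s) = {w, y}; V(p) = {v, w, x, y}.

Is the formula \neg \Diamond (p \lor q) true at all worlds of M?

No

Let φ = \neg \Diamond (p \lor q). Evaluate φ at each world:
  u (successors {v}): φ is false.
  v (successors {u, w, y}): φ is false.
  w (successors {w}): φ is false.
  x (successors {w}): φ is false.
  y (successors {u, v, x}): φ is false.
Detail at u (counterexample):
  At u: \Diamond (p \lor q) is true, so \neg \Diamond (p \lor q) is false.
    At u: \Diamond (p \lor q) requires p \lor q at some successor in {v}.
      p \lor q holds at v, so \Diamond (p \lor q) is true at u.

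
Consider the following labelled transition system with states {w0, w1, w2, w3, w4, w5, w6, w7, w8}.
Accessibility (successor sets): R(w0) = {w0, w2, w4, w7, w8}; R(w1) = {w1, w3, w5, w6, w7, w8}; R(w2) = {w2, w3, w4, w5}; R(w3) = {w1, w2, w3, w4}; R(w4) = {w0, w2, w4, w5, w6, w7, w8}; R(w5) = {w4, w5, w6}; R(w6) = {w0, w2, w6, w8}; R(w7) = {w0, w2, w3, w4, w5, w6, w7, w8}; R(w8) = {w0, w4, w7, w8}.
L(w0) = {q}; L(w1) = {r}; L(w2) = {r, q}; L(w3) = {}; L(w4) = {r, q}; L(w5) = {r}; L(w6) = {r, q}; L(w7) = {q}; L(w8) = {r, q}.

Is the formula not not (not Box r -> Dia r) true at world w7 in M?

Yes

Recall that Box ψ holds at a world iff ψ holds at every accessible world, and Dia ψ holds iff ψ holds at some accessible world.
At w7: not (not Box r -> Dia r) is false, so not not (not Box r -> Dia r) is true.
  At w7: not Box r -> Dia r is true, so not (not Box r -> Dia r) is false.
    At w7: not Box r is true, Dia r is true, so not Box r -> Dia r is true.
      At w7: Box r is false, so not Box r is true.
      At w7: Dia r requires r at some successor in {w0, w2, w3, w4, w5, w6, w7, w8}.
        r holds at w2, so Dia r is true at w7.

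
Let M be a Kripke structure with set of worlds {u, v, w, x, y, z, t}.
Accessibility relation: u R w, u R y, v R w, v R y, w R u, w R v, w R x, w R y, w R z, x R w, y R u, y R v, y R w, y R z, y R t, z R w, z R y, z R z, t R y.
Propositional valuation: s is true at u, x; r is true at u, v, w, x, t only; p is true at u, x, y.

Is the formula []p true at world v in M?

Recall that []ψ holds at a world iff ψ holds at every accessible world, and <>ψ holds iff ψ holds at some accessible world.
At v: []p requires p at every successor {w, y}.
  p fails at w, so []p is false at v.

No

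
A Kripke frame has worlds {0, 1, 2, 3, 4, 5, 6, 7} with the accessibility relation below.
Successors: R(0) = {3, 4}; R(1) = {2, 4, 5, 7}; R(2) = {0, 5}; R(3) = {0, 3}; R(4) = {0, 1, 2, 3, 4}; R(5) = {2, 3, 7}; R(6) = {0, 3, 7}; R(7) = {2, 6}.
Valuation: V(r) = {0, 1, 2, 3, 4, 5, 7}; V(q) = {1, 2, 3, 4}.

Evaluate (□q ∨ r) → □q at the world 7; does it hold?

No

At 7: □q ∨ r is true, □q is false, so (□q ∨ r) → □q is false.
  At 7: □q is false, r is true, so □q ∨ r is true.
    At 7: □q requires q at every successor {2, 6}.
      q fails at 6, so □q is false at 7.
  At 7: □q requires q at every successor {2, 6}.
    q fails at 6, so □q is false at 7.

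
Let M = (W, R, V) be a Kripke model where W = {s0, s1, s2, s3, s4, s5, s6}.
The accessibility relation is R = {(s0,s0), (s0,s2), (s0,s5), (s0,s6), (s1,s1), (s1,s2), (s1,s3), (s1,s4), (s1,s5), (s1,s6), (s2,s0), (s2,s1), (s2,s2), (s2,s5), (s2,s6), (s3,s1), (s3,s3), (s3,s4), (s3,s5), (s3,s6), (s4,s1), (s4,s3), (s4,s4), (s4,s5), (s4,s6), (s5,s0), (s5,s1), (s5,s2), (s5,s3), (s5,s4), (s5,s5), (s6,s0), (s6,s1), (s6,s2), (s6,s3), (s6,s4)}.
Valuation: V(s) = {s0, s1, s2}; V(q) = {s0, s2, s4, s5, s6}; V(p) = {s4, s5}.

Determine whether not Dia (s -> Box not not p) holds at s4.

No

At s4: Dia (s -> Box not not p) is true, so not Dia (s -> Box not not p) is false.
  At s4: Dia (s -> Box not not p) requires s -> Box not not p at some successor in {s1, s3, s4, s5, s6}.
    s -> Box not not p holds at s3, so Dia (s -> Box not not p) is true at s4.
      At s3: s is false, Box not not p is false, so s -> Box not not p is true.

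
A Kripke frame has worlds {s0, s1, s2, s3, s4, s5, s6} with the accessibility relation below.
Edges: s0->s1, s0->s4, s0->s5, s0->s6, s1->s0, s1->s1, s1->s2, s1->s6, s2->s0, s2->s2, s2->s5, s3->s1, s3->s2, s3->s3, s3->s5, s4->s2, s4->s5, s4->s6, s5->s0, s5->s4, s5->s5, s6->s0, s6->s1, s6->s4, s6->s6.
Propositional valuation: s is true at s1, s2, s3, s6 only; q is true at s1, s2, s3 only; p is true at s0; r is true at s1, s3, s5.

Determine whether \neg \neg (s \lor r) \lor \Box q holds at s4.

No

At s4: \neg \neg (s \lor r) is false, \Box q is false, so \neg \neg (s \lor r) \lor \Box q is false.
  At s4: \Box q requires q at every successor {s2, s5, s6}.
    q fails at s5, so \Box q is false at s4.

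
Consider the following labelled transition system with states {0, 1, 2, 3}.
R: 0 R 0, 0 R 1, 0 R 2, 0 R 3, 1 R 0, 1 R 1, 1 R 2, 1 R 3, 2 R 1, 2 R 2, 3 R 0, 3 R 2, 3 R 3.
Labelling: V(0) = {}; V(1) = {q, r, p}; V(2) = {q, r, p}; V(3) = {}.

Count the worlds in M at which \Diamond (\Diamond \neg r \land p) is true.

Recall that \Diamond ψ holds at a world iff ψ holds at some accessible world.
Let φ = \Diamond (\Diamond \neg r \land p). Evaluate φ at each world:
  0 (successors {0, 1, 2, 3}): φ is true.
  1 (successors {0, 1, 2, 3}): φ is true.
  2 (successors {1, 2}): φ is true.
  3 (successors {0, 2, 3}): φ is false.
For instance, at 2:
  At 2: \Diamond (\Diamond \neg r \land p) requires \Diamond \neg r \land p at some successor in {1, 2}.
    \Diamond \neg r \land p holds at 1, so \Diamond (\Diamond \neg r \land p) is true at 2.
      At 1: \Diamond \neg r is true, p is true, so \Diamond \neg r \land p is true.
Satisfying worlds: {0, 1, 2}

3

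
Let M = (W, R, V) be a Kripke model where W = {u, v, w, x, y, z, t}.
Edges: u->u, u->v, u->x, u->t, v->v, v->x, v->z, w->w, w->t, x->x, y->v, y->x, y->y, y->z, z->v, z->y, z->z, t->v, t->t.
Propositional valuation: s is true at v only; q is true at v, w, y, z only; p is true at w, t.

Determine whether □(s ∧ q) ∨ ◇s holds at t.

Yes

At t: □(s ∧ q) is false, ◇s is true, so □(s ∧ q) ∨ ◇s is true.
  At t: □(s ∧ q) requires s ∧ q at every successor {v, t}.
    s ∧ q fails at t, so □(s ∧ q) is false at t.
  At t: ◇s requires s at some successor in {v, t}.
    s holds at v, so ◇s is true at t.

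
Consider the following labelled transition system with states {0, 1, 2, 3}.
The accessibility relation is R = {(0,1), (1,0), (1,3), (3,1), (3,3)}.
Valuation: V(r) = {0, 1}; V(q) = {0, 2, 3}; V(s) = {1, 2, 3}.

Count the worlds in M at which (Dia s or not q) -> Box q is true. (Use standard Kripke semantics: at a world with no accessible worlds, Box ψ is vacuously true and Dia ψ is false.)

2

Recall that Box ψ holds at a world iff ψ holds at every accessible world, and Dia ψ holds iff ψ holds at some accessible world.
Let φ = (Dia s or not q) -> Box q. Evaluate φ at each world:
  0 (successors {1}): φ is false.
  1 (successors {0, 3}): φ is true.
  2 (successors ∅): φ is true.
  3 (successors {1, 3}): φ is false.
For instance, at 3:
  At 3: Dia s or not q is true, Box q is false, so (Dia s or not q) -> Box q is false.
    At 3: Dia s is true, not q is false, so Dia s or not q is true.
      At 3: Dia s requires s at some successor in {1, 3}.
        s holds at 1, so Dia s is true at 3.
    At 3: Box q requires q at every successor {1, 3}.
      q fails at 1, so Box q is false at 3.
Satisfying worlds: {1, 2}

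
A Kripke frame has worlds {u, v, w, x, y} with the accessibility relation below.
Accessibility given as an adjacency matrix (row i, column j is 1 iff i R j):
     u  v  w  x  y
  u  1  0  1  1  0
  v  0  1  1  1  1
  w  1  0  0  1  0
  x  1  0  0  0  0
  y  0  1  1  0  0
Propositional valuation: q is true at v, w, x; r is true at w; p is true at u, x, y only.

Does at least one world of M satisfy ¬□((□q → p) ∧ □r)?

Recall that □ψ holds at a world iff ψ holds at every accessible world, and ◇ψ holds iff ψ holds at some accessible world.
Let φ = ¬□((□q → p) ∧ □r). Evaluate φ at each world:
  u (successors {u, w, x}): φ is true.
  v (successors {v, w, x, y}): φ is true.
  w (successors {u, x}): φ is true.
  x (successors {u}): φ is true.
  y (successors {v, w}): φ is true.
Detail at u (witness):
  At u: □((□q → p) ∧ □r) is false, so ¬□((□q → p) ∧ □r) is true.
    At u: □((□q → p) ∧ □r) requires (□q → p) ∧ □r at every successor {u, w, x}.
      (□q → p) ∧ □r fails at u, so □((□q → p) ∧ □r) is false at u.

Yes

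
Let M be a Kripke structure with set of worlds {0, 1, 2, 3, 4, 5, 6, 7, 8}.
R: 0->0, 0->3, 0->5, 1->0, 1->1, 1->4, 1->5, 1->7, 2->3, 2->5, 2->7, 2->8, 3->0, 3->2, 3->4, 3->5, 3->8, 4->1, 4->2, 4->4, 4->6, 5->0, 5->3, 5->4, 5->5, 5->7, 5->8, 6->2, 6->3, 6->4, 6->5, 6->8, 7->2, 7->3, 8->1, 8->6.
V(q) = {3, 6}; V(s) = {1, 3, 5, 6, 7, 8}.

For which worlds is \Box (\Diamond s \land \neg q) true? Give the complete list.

1, 3

Let φ = \Box (\Diamond s \land \neg q). Evaluate φ at each world:
  0 (successors {0, 3, 5}): φ is false.
  1 (successors {0, 1, 4, 5, 7}): φ is true.
  2 (successors {3, 5, 7, 8}): φ is false.
  3 (successors {0, 2, 4, 5, 8}): φ is true.
  4 (successors {1, 2, 4, 6}): φ is false.
  5 (successors {0, 3, 4, 5, 7, 8}): φ is false.
  6 (successors {2, 3, 4, 5, 8}): φ is false.
  7 (successors {2, 3}): φ is false.
  8 (successors {1, 6}): φ is false.
For instance, at 3:
  At 3: \Box (\Diamond s \land \neg q) requires \Diamond s \land \neg q at every successor {0, 2, 4, 5, 8}.
    At 0: \Diamond s \land \neg q is true.
    At 2: \Diamond s \land \neg q is true.
    At 4: \Diamond s \land \neg q is true.
    At 5: \Diamond s \land \neg q is true.
    At 8: \Diamond s \land \neg q is true.
  So \Box (\Diamond s \land \neg q) is true at 3.
Satisfying worlds: {1, 3}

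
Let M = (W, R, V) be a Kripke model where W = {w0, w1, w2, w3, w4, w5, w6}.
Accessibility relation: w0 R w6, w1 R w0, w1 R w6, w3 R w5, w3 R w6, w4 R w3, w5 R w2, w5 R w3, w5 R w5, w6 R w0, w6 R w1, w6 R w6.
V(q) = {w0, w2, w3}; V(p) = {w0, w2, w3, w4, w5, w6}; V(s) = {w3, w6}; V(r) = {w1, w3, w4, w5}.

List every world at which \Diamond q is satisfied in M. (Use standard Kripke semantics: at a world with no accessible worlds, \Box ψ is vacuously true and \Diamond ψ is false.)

Let φ = \Diamond q. Evaluate φ at each world:
  w0 (successors {w6}): φ is false.
  w1 (successors {w0, w6}): φ is true.
  w2 (successors ∅): φ is false.
  w3 (successors {w5, w6}): φ is false.
  w4 (successors {w3}): φ is true.
  w5 (successors {w2, w3, w5}): φ is true.
  w6 (successors {w0, w1, w6}): φ is true.
For instance, at w4:
  At w4: \Diamond q requires q at some successor in {w3}.
    q holds at w3, so \Diamond q is true at w4.
Satisfying worlds: {w1, w4, w5, w6}

w1, w4, w5, w6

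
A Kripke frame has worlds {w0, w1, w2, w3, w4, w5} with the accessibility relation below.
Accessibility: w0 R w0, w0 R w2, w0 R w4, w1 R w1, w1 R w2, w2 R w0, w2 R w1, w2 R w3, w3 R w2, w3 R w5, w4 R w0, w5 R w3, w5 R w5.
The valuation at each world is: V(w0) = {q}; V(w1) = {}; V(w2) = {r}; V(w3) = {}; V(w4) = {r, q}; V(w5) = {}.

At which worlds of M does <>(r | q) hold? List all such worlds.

Let φ = <>(r | q). Evaluate φ at each world:
  w0 (successors {w0, w2, w4}): φ is true.
  w1 (successors {w1, w2}): φ is true.
  w2 (successors {w0, w1, w3}): φ is true.
  w3 (successors {w2, w5}): φ is true.
  w4 (successors {w0}): φ is true.
  w5 (successors {w3, w5}): φ is false.
For instance, at w2:
  At w2: <>(r | q) requires r | q at some successor in {w0, w1, w3}.
    r | q holds at w0, so <>(r | q) is true at w2.
Satisfying worlds: {w0, w1, w2, w3, w4}

w0, w1, w2, w3, w4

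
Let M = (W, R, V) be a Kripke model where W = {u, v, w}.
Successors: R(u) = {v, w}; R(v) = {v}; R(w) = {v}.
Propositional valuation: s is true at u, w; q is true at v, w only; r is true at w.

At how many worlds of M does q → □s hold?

Let φ = q → □s. Evaluate φ at each world:
  u (successors {v, w}): φ is true.
  v (successors {v}): φ is false.
  w (successors {v}): φ is false.
For instance, at u:
  At u: q is false, □s is false, so q → □s is true.
    At u: □s requires s at every successor {v, w}.
      s fails at v, so □s is false at u.
Satisfying worlds: {u}

1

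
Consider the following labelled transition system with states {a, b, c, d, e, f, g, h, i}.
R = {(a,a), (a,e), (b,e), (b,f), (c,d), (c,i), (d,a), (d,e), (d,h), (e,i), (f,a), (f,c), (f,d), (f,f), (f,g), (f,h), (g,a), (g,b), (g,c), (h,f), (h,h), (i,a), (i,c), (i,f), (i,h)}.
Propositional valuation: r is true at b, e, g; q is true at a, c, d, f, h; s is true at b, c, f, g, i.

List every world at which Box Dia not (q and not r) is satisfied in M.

a, b, g

Recall that Box ψ holds at a world iff ψ holds at every accessible world, and Dia ψ holds iff ψ holds at some accessible world.
Let φ = Box Dia not (q and not r). Evaluate φ at each world:
  a (successors {a, e}): φ is true.
  b (successors {e, f}): φ is true.
  c (successors {d, i}): φ is false.
  d (successors {a, e, h}): φ is false.
  e (successors {i}): φ is false.
  f (successors {a, c, d, f, g, h}): φ is false.
  g (successors {a, b, c}): φ is true.
  h (successors {f, h}): φ is false.
  i (successors {a, c, f, h}): φ is false.
For instance, at g:
  At g: Box Dia not (q and not r) requires Dia not (q and not r) at every successor {a, b, c}.
      At a: Dia not (q and not r) requires not (q and not r) at some successor in {a, e}.
        not (q and not r) holds at e, so Dia not (q and not r) is true at a.
      At b: Dia not (q and not r) requires not (q and not r) at some successor in {e, f}.
        not (q and not r) holds at e, so Dia not (q and not r) is true at b.
      At c: Dia not (q and not r) requires not (q and not r) at some successor in {d, i}.
        not (q and not r) holds at i, so Dia not (q and not r) is true at c.
  So Box Dia not (q and not r) is true at g.
Satisfying worlds: {a, b, g}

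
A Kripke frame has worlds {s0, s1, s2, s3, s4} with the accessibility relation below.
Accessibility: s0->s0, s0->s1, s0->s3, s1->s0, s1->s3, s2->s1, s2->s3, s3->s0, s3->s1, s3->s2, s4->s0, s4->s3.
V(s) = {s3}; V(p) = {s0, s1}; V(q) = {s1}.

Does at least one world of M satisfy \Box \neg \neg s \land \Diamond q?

Let φ = \Box \neg \neg s \land \Diamond q. Evaluate φ at each world:
  s0 (successors {s0, s1, s3}): φ is false.
  s1 (successors {s0, s3}): φ is false.
  s2 (successors {s1, s3}): φ is false.
  s3 (successors {s0, s1, s2}): φ is false.
  s4 (successors {s0, s3}): φ is false.
For instance, at s1:
  At s1: \Box \neg \neg s is false, \Diamond q is false, so \Box \neg \neg s \land \Diamond q is false.
    At s1: \Box \neg \neg s requires \neg \neg s at every successor {s0, s3}.
      \neg \neg s fails at s0, so \Box \neg \neg s is false at s1.
    At s1: \Diamond q requires q at some successor in {s0, s3}.
      At s0: q is false.
      At s3: q is false.
    So \Diamond q is false at s1.

No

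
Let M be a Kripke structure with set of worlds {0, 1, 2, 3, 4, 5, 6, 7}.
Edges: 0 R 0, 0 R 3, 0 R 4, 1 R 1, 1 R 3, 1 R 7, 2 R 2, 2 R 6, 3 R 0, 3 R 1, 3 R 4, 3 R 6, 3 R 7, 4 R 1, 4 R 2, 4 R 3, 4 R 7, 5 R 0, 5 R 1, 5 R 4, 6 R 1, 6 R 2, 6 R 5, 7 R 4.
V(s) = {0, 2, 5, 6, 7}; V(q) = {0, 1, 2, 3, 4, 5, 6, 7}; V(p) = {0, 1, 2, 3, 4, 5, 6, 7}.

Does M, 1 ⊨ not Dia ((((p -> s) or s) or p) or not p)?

No

At 1: Dia ((((p -> s) or s) or p) or not p) is true, so not Dia ((((p -> s) or s) or p) or not p) is false.
  At 1: Dia ((((p -> s) or s) or p) or not p) requires (((p -> s) or s) or p) or not p at some successor in {1, 3, 7}.
    (((p -> s) or s) or p) or not p holds at 1, so Dia ((((p -> s) or s) or p) or not p) is true at 1.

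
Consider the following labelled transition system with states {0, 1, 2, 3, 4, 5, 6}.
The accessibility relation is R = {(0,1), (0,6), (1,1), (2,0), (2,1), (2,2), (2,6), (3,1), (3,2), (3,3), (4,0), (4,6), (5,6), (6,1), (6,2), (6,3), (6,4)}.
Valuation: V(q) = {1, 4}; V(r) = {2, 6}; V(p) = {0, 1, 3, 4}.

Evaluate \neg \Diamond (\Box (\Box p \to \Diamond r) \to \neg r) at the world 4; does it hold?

At 4: \Diamond (\Box (\Box p \to \Diamond r) \to \neg r) is true, so \neg \Diamond (\Box (\Box p \to \Diamond r) \to \neg r) is false.
  At 4: \Diamond (\Box (\Box p \to \Diamond r) \to \neg r) requires \Box (\Box p \to \Diamond r) \to \neg r at some successor in {0, 6}.
    \Box (\Box p \to \Diamond r) \to \neg r holds at 0, so \Diamond (\Box (\Box p \to \Diamond r) \to \neg r) is true at 4.
      At 0: \Box (\Box p \to \Diamond r) is false, \neg r is true, so \Box (\Box p \to \Diamond r) \to \neg r is true.

No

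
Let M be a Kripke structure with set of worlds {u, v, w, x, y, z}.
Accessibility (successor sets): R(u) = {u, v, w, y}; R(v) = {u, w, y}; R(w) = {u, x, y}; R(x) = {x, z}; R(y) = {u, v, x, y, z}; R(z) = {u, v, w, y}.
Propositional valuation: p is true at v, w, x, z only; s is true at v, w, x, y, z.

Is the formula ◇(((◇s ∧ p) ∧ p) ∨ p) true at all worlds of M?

Yes

Let φ = ◇(((◇s ∧ p) ∧ p) ∨ p). Evaluate φ at each world:
  u (successors {u, v, w, y}): φ is true.
  v (successors {u, w, y}): φ is true.
  w (successors {u, x, y}): φ is true.
  x (successors {x, z}): φ is true.
  y (successors {u, v, x, y, z}): φ is true.
  z (successors {u, v, w, y}): φ is true.
For instance, at x:
  At x: ◇(((◇s ∧ p) ∧ p) ∨ p) requires ((◇s ∧ p) ∧ p) ∨ p at some successor in {x, z}.
    ((◇s ∧ p) ∧ p) ∨ p holds at x, so ◇(((◇s ∧ p) ∧ p) ∨ p) is true at x.
      At x: (◇s ∧ p) ∧ p is true, p is true, so ((◇s ∧ p) ∧ p) ∨ p is true.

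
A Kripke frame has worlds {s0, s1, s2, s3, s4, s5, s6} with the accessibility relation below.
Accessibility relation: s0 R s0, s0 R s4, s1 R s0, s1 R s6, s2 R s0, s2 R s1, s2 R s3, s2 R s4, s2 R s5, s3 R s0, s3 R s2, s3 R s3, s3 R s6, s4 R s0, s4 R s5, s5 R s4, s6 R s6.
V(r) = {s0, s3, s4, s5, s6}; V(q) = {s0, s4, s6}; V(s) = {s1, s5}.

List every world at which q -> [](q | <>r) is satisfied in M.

s0, s1, s2, s3, s4, s5, s6

Recall that []ψ holds at a world iff ψ holds at every accessible world, and <>ψ holds iff ψ holds at some accessible world.
Let φ = q -> [](q | <>r). Evaluate φ at each world:
  s0 (successors {s0, s4}): φ is true.
  s1 (successors {s0, s6}): φ is true.
  s2 (successors {s0, s1, s3, s4, s5}): φ is true.
  s3 (successors {s0, s2, s3, s6}): φ is true.
  s4 (successors {s0, s5}): φ is true.
  s5 (successors {s4}): φ is true.
  s6 (successors {s6}): φ is true.
For instance, at s0:
  At s0: q is true, [](q | <>r) is true, so q -> [](q | <>r) is true.
    At s0: [](q | <>r) requires q | <>r at every successor {s0, s4}.
      At s0: q | <>r is true.
      At s4: q | <>r is true.
    So [](q | <>r) is true at s0.
Satisfying worlds: {s0, s1, s2, s3, s4, s5, s6}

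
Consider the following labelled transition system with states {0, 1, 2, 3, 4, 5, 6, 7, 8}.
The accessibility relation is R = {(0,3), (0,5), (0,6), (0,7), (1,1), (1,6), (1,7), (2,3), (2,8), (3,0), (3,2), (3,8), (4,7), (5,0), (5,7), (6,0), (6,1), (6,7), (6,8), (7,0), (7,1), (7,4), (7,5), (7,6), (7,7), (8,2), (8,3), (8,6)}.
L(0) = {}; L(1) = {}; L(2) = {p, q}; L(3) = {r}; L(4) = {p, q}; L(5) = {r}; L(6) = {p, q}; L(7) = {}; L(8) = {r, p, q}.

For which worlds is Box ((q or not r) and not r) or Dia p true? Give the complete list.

0, 1, 2, 3, 4, 5, 6, 7, 8

Recall that Box ψ holds at a world iff ψ holds at every accessible world, and Dia ψ holds iff ψ holds at some accessible world.
Let φ = Box ((q or not r) and not r) or Dia p. Evaluate φ at each world:
  0 (successors {3, 5, 6, 7}): φ is true.
  1 (successors {1, 6, 7}): φ is true.
  2 (successors {3, 8}): φ is true.
  3 (successors {0, 2, 8}): φ is true.
  4 (successors {7}): φ is true.
  5 (successors {0, 7}): φ is true.
  6 (successors {0, 1, 7, 8}): φ is true.
  7 (successors {0, 1, 4, 5, 6, 7}): φ is true.
  8 (successors {2, 3, 6}): φ is true.
For instance, at 3:
  At 3: Box ((q or not r) and not r) is false, Dia p is true, so Box ((q or not r) and not r) or Dia p is true.
    At 3: Box ((q or not r) and not r) requires (q or not r) and not r at every successor {0, 2, 8}.
      (q or not r) and not r fails at 8, so Box ((q or not r) and not r) is false at 3.
    At 3: Dia p requires p at some successor in {0, 2, 8}.
      p holds at 2, so Dia p is true at 3.
Satisfying worlds: {0, 1, 2, 3, 4, 5, 6, 7, 8}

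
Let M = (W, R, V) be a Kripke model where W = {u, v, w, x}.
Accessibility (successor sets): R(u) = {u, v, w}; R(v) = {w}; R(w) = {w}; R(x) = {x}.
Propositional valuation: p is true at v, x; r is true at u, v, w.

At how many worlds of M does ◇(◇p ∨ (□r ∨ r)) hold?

Let φ = ◇(◇p ∨ (□r ∨ r)). Evaluate φ at each world:
  u (successors {u, v, w}): φ is true.
  v (successors {w}): φ is true.
  w (successors {w}): φ is true.
  x (successors {x}): φ is true.
For instance, at v:
  At v: ◇(◇p ∨ (□r ∨ r)) requires ◇p ∨ (□r ∨ r) at some successor in {w}.
    ◇p ∨ (□r ∨ r) holds at w, so ◇(◇p ∨ (□r ∨ r)) is true at v.
      At w: ◇p is false, □r ∨ r is true, so ◇p ∨ (□r ∨ r) is true.
Satisfying worlds: {u, v, w, x}

4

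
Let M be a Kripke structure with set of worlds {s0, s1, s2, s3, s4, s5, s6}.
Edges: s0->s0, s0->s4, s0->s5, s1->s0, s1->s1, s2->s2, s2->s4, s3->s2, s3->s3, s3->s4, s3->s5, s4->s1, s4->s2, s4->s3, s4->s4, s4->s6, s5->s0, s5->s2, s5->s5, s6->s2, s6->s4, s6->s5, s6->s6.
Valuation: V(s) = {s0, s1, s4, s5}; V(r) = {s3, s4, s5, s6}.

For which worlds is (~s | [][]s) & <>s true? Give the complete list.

Let φ = (~s | [][]s) & <>s. Evaluate φ at each world:
  s0 (successors {s0, s4, s5}): φ is false.
  s1 (successors {s0, s1}): φ is true.
  s2 (successors {s2, s4}): φ is true.
  s3 (successors {s2, s3, s4, s5}): φ is true.
  s4 (successors {s1, s2, s3, s4, s6}): φ is false.
  s5 (successors {s0, s2, s5}): φ is false.
  s6 (successors {s2, s4, s5, s6}): φ is true.
For instance, at s5:
  At s5: ~s | [][]s is false, <>s is true, so (~s | [][]s) & <>s is false.
    At s5: ~s is false, [][]s is false, so ~s | [][]s is false.
      At s5: [][]s requires []s at every successor {s0, s2, s5}.
        []s fails at s2, so [][]s is false at s5.
    At s5: <>s requires s at some successor in {s0, s2, s5}.
      s holds at s0, so <>s is true at s5.
Satisfying worlds: {s1, s2, s3, s6}

s1, s2, s3, s6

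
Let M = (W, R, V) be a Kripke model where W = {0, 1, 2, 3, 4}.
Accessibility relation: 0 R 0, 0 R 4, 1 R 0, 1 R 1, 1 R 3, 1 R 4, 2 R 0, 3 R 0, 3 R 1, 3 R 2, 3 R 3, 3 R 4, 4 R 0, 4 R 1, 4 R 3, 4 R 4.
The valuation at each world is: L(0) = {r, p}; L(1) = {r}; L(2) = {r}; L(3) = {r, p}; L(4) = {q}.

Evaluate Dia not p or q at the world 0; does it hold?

At 0: Dia not p is true, q is false, so Dia not p or q is true.
  At 0: Dia not p requires not p at some successor in {0, 4}.
    not p holds at 4, so Dia not p is true at 0.

Yes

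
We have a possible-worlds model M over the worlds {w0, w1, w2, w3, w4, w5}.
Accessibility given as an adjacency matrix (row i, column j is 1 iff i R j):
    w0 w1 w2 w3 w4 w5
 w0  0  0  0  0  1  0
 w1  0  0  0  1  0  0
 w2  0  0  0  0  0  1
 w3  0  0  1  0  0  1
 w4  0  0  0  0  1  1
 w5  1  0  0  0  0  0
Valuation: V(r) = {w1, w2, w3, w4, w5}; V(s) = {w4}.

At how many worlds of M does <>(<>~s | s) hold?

5

Let φ = <>(<>~s | s). Evaluate φ at each world:
  w0 (successors {w4}): φ is true.
  w1 (successors {w3}): φ is true.
  w2 (successors {w5}): φ is true.
  w3 (successors {w2, w5}): φ is true.
  w4 (successors {w4, w5}): φ is true.
  w5 (successors {w0}): φ is false.
For instance, at w0:
  At w0: <>(<>~s | s) requires <>~s | s at some successor in {w4}.
    <>~s | s holds at w4, so <>(<>~s | s) is true at w0.
      At w4: <>~s is true, s is true, so <>~s | s is true.
Satisfying worlds: {w0, w1, w2, w3, w4}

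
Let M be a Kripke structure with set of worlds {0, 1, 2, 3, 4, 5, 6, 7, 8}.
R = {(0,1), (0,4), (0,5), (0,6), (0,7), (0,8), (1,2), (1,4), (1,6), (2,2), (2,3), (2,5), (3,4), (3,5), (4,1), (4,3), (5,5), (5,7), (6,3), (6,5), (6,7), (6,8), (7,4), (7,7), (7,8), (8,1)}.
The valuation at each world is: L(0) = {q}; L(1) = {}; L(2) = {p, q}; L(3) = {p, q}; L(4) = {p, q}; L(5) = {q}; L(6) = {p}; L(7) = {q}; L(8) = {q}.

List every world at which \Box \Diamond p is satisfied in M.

Recall that \Box ψ holds at a world iff ψ holds at every accessible world, and \Diamond ψ holds iff ψ holds at some accessible world.
Let φ = \Box \Diamond p. Evaluate φ at each world:
  0 (successors {1, 4, 5, 6, 7, 8}): φ is false.
  1 (successors {2, 4, 6}): φ is true.
  2 (successors {2, 3, 5}): φ is false.
  3 (successors {4, 5}): φ is false.
  4 (successors {1, 3}): φ is true.
  5 (successors {5, 7}): φ is false.
  6 (successors {3, 5, 7, 8}): φ is false.
  7 (successors {4, 7, 8}): φ is false.
  8 (successors {1}): φ is true.
For instance, at 3:
  At 3: \Box \Diamond p requires \Diamond p at every successor {4, 5}.
    \Diamond p fails at 5, so \Box \Diamond p is false at 3.
      At 5: \Diamond p requires p at some successor in {5, 7}.
        At 5: p is false.
        At 7: p is false.
      So \Diamond p is false at 5.
Satisfying worlds: {1, 4, 8}

1, 4, 8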